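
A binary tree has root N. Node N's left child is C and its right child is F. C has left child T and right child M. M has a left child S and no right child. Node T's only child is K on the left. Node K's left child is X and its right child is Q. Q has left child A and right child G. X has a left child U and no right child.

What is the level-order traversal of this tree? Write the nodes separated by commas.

Level-order visits nodes level by level from the root, left to right within each level.
Level 0: N
Level 1: C, F
Level 2: T, M
Level 3: K, S
Level 4: X, Q
Level 5: U, A, G

N, C, F, T, M, K, S, X, Q, U, A, G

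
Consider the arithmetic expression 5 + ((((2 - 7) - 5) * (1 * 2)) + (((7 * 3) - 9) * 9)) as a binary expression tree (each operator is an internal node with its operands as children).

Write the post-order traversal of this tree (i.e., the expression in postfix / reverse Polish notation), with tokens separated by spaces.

5 2 7 - 5 - 1 2 * * 7 3 * 9 - 9 * + +

Post-order on an expression tree gives postfix notation: for each operator, emit left operand, right operand, then the operator.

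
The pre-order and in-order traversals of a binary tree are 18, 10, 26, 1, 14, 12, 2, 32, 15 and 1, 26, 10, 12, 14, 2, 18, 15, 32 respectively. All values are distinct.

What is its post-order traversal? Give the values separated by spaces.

The first element of pre-order is the root; it splits in-order into left and right subtrees.
Root 18: left subtree has 6 nodes {1, 26, 10, 12, 14, 2}, right has 2 {15, 32}.
  Root 10: left subtree has 2 nodes {1, 26}, right has 3 {12, 14, 2}.
    Root 26: left subtree has 1 node {1}, right has 0 { }.
    Root 14: left subtree has 1 node {12}, right has 1 {2}.
  Root 32: left subtree has 1 node {15}, right has 0 { }.

1 26 12 2 14 10 15 32 18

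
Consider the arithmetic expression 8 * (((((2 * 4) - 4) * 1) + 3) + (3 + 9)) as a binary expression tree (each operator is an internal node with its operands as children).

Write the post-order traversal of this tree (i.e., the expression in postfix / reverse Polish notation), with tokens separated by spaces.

Post-order on an expression tree gives postfix notation: for each operator, emit left operand, right operand, then the operator.

8 2 4 * 4 - 1 * 3 + 3 9 + + *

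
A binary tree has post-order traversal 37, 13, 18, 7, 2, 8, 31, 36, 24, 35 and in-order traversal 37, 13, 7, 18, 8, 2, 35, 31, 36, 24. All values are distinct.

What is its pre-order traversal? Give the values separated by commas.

The last element of post-order is the root; it splits in-order into left and right subtrees.
Root 35: left subtree has 6 nodes {37, 13, 7, 18, 8, 2}, right has 3 {31, 36, 24}.
  Root 8: left subtree has 4 nodes {37, 13, 7, 18}, right has 1 {2}.
    Root 7: left subtree has 2 nodes {37, 13}, right has 1 {18}.
      Root 13: left subtree has 1 node {37}, right has 0 { }.
  Root 24: left subtree has 2 nodes {31, 36}, right has 0 { }.
    Root 36: left subtree has 1 node {31}, right has 0 { }.

35, 8, 7, 13, 37, 18, 2, 24, 36, 31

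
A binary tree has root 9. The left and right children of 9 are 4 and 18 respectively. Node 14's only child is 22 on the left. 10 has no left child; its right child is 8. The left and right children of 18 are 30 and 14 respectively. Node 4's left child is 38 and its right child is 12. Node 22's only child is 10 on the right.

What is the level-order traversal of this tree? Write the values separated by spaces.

Level-order visits nodes level by level from the root, left to right within each level.
Level 0: 9
Level 1: 4, 18
Level 2: 38, 12, 30, 14
Level 3: 22
Level 4: 10
Level 5: 8

9 4 18 38 12 30 14 22 10 8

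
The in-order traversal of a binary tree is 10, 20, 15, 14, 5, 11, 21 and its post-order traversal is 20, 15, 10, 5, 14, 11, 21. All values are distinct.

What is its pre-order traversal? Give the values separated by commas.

21, 11, 14, 10, 15, 20, 5

The last element of post-order is the root; it splits in-order into left and right subtrees.
Root 21: left subtree has 6 nodes {10, 20, 15, 14, 5, 11}, right has 0 { }.
  Root 11: left subtree has 5 nodes {10, 20, 15, 14, 5}, right has 0 { }.
    Root 14: left subtree has 3 nodes {10, 20, 15}, right has 1 {5}.
      Root 10: left subtree has 0 nodes { }, right has 2 {20, 15}.
        Root 15: left subtree has 1 node {20}, right has 0 { }.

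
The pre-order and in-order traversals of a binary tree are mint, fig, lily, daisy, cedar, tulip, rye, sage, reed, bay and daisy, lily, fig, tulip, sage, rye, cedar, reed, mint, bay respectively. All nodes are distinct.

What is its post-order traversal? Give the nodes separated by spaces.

The first element of pre-order is the root; it splits in-order into left and right subtrees.
Root mint: left subtree has 8 nodes {daisy, lily, fig, tulip, sage, rye, cedar, reed}, right has 1 {bay}.
  Root fig: left subtree has 2 nodes {daisy, lily}, right has 5 {tulip, sage, rye, cedar, reed}.
    Root lily: left subtree has 1 node {daisy}, right has 0 { }.
    Root cedar: left subtree has 3 nodes {tulip, sage, rye}, right has 1 {reed}.
      Root tulip: left subtree has 0 nodes { }, right has 2 {sage, rye}.
        Root rye: left subtree has 1 node {sage}, right has 0 { }.

daisy lily sage rye tulip reed cedar fig bay mint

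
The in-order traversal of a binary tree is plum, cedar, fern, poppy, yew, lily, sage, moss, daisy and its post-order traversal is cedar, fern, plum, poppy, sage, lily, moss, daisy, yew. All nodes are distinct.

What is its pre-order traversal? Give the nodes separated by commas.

The last element of post-order is the root; it splits in-order into left and right subtrees.
Root yew: left subtree has 4 nodes {plum, cedar, fern, poppy}, right has 4 {lily, sage, moss, daisy}.
  Root poppy: left subtree has 3 nodes {plum, cedar, fern}, right has 0 { }.
    Root plum: left subtree has 0 nodes { }, right has 2 {cedar, fern}.
      Root fern: left subtree has 1 node {cedar}, right has 0 { }.
  Root daisy: left subtree has 3 nodes {lily, sage, moss}, right has 0 { }.
    Root moss: left subtree has 2 nodes {lily, sage}, right has 0 { }.
      Root lily: left subtree has 0 nodes { }, right has 1 {sage}.

yew, poppy, plum, fern, cedar, daisy, moss, lily, sage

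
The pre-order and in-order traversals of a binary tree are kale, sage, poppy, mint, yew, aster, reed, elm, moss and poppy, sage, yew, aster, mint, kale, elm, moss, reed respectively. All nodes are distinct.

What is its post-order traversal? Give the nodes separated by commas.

poppy, aster, yew, mint, sage, moss, elm, reed, kale

The first element of pre-order is the root; it splits in-order into left and right subtrees.
Root kale: left subtree has 5 nodes {poppy, sage, yew, aster, mint}, right has 3 {elm, moss, reed}.
  Root sage: left subtree has 1 node {poppy}, right has 3 {yew, aster, mint}.
    Root mint: left subtree has 2 nodes {yew, aster}, right has 0 { }.
      Root yew: left subtree has 0 nodes { }, right has 1 {aster}.
  Root reed: left subtree has 2 nodes {elm, moss}, right has 0 { }.
    Root elm: left subtree has 0 nodes { }, right has 1 {moss}.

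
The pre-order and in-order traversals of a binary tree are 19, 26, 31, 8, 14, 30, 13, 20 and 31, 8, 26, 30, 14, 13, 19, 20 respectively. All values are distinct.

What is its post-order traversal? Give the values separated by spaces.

The first element of pre-order is the root; it splits in-order into left and right subtrees.
Root 19: left subtree has 6 nodes {31, 8, 26, 30, 14, 13}, right has 1 {20}.
  Root 26: left subtree has 2 nodes {31, 8}, right has 3 {30, 14, 13}.
    Root 31: left subtree has 0 nodes { }, right has 1 {8}.
    Root 14: left subtree has 1 node {30}, right has 1 {13}.

8 31 30 13 14 26 20 19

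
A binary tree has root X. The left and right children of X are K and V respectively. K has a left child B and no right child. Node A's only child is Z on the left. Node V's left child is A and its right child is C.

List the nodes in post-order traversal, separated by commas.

Post-order visits the left subtree, then the right subtree, then the node.
At X: go left to K.
  At K: go left to B.
    B is a leaf — visit B.
  At K: no right child.
  Visit K.
At X: go right to V.
  At V: go left to A.
    At A: go left to Z.
      Z is a leaf — visit Z.
    At A: no right child.
    Visit A.
  At V: go right to C.
    C is a leaf — visit C.
  Visit V.
Visit X.

B, K, Z, A, C, V, X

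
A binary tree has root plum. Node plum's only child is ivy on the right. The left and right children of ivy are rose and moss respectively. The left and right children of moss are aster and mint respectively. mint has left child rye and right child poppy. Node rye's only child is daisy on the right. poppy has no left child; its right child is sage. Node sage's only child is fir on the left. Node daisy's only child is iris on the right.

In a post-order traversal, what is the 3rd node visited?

iris

Post-order visits the left subtree, then the right subtree, then the node.
At plum: no left child.
At plum: go right to ivy.
  At ivy: go left to rose.
    rose is a leaf — visit rose.
  At ivy: go right to moss.
    At moss: go left to aster.
      aster is a leaf — visit aster.
    At moss: go right to mint.
      At mint: go left to rye.
        At rye: no left child.
        At rye: go right to daisy.
          At daisy: no left child.
          At daisy: go right to iris.
            iris is a leaf — visit iris.
          Visit daisy.
        Visit rye.
      At mint: go right to poppy.
        At poppy: no left child.
        At poppy: go right to sage.
          At sage: go left to fir.
            fir is a leaf — visit fir.
          At sage: no right child.
          Visit sage.
        Visit poppy.
      Visit mint.
    Visit moss.
  Visit ivy.
Visit plum.
Full post-order sequence: rose, aster, iris, daisy, rye, fir, sage, poppy, mint, moss, ivy, plum.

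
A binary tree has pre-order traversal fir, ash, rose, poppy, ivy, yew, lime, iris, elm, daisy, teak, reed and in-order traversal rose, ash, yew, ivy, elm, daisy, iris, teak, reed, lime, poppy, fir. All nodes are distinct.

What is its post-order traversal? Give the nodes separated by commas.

The first element of pre-order is the root; it splits in-order into left and right subtrees.
Root fir: left subtree has 11 nodes {rose, ash, yew, ivy, elm, daisy, iris, teak, reed, lime, poppy}, right has 0 { }.
  Root ash: left subtree has 1 node {rose}, right has 9 {yew, ivy, elm, daisy, iris, teak, reed, lime, poppy}.
    Root poppy: left subtree has 8 nodes {yew, ivy, elm, daisy, iris, teak, reed, lime}, right has 0 { }.
      Root ivy: left subtree has 1 node {yew}, right has 6 {elm, daisy, iris, teak, reed, lime}.
        Root lime: left subtree has 5 nodes {elm, daisy, iris, teak, reed}, right has 0 { }.
          Root iris: left subtree has 2 nodes {elm, daisy}, right has 2 {teak, reed}.
            Root elm: left subtree has 0 nodes { }, right has 1 {daisy}.
            Root teak: left subtree has 0 nodes { }, right has 1 {reed}.

rose, yew, daisy, elm, reed, teak, iris, lime, ivy, poppy, ash, fir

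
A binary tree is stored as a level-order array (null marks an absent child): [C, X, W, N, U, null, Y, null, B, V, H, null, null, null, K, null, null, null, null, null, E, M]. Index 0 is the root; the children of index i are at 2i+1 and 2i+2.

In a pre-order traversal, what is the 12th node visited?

K

Pre-order visits the node, then its left subtree, then its right subtree.
Visit C.
At C: go left to X.
  Visit X.
  At X: go left to N.
    Visit N.
    At N: no left child.
    At N: go right to B.
      B is a leaf — visit B.
  At X: go right to U.
    Visit U.
    At U: go left to V.
      Visit V.
      At V: no left child.
      At V: go right to E.
        E is a leaf — visit E.
    At U: go right to H.
      Visit H.
      At H: go left to M.
        M is a leaf — visit M.
      At H: no right child.
At C: go right to W.
  Visit W.
  At W: no left child.
  At W: go right to Y.
    Visit Y.
    At Y: no left child.
    At Y: go right to K.
      K is a leaf — visit K.
Full pre-order sequence: C, X, N, B, U, V, E, H, M, W, Y, K.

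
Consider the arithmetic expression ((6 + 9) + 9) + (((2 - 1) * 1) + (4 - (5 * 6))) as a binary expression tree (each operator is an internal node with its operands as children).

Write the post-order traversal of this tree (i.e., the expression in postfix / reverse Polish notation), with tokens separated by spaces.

6 9 + 9 + 2 1 - 1 * 4 5 6 * - + +

Post-order on an expression tree gives postfix notation: for each operator, emit left operand, right operand, then the operator.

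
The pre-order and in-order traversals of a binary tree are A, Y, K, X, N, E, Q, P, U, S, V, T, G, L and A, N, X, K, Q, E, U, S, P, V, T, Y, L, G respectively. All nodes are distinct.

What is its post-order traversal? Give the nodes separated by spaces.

The first element of pre-order is the root; it splits in-order into left and right subtrees.
Root A: left subtree has 0 nodes { }, right has 13 {N, X, K, Q, E, U, S, P, V, T, Y, L, G}.
  Root Y: left subtree has 10 nodes {N, X, K, Q, E, U, S, P, V, T}, right has 2 {L, G}.
    Root K: left subtree has 2 nodes {N, X}, right has 7 {Q, E, U, S, P, V, T}.
      Root X: left subtree has 1 node {N}, right has 0 { }.
      Root E: left subtree has 1 node {Q}, right has 5 {U, S, P, V, T}.
        Root P: left subtree has 2 nodes {U, S}, right has 2 {V, T}.
          Root U: left subtree has 0 nodes { }, right has 1 {S}.
          Root V: left subtree has 0 nodes { }, right has 1 {T}.
    Root G: left subtree has 1 node {L}, right has 0 { }.

N X Q S U T V P E K L G Y A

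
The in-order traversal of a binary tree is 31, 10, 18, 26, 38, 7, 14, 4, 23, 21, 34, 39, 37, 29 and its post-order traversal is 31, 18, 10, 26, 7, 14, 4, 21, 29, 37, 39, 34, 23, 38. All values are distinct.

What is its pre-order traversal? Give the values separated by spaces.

38 26 10 31 18 23 4 14 7 34 21 39 37 29

The last element of post-order is the root; it splits in-order into left and right subtrees.
Root 38: left subtree has 4 nodes {31, 10, 18, 26}, right has 9 {7, 14, 4, 23, 21, 34, 39, 37, 29}.
  Root 26: left subtree has 3 nodes {31, 10, 18}, right has 0 { }.
    Root 10: left subtree has 1 node {31}, right has 1 {18}.
  Root 23: left subtree has 3 nodes {7, 14, 4}, right has 5 {21, 34, 39, 37, 29}.
    Root 4: left subtree has 2 nodes {7, 14}, right has 0 { }.
      Root 14: left subtree has 1 node {7}, right has 0 { }.
    Root 34: left subtree has 1 node {21}, right has 3 {39, 37, 29}.
      Root 39: left subtree has 0 nodes { }, right has 2 {37, 29}.
        Root 37: left subtree has 0 nodes { }, right has 1 {29}.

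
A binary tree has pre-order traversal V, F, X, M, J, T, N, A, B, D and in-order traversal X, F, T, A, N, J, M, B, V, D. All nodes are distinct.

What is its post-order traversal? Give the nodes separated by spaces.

X A N T J B M F D V

The first element of pre-order is the root; it splits in-order into left and right subtrees.
Root V: left subtree has 8 nodes {X, F, T, A, N, J, M, B}, right has 1 {D}.
  Root F: left subtree has 1 node {X}, right has 6 {T, A, N, J, M, B}.
    Root M: left subtree has 4 nodes {T, A, N, J}, right has 1 {B}.
      Root J: left subtree has 3 nodes {T, A, N}, right has 0 { }.
        Root T: left subtree has 0 nodes { }, right has 2 {A, N}.
          Root N: left subtree has 1 node {A}, right has 0 { }.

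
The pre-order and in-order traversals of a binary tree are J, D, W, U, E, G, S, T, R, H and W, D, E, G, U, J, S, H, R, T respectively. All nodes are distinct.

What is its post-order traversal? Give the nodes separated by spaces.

W G E U D H R T S J

The first element of pre-order is the root; it splits in-order into left and right subtrees.
Root J: left subtree has 5 nodes {W, D, E, G, U}, right has 4 {S, H, R, T}.
  Root D: left subtree has 1 node {W}, right has 3 {E, G, U}.
    Root U: left subtree has 2 nodes {E, G}, right has 0 { }.
      Root E: left subtree has 0 nodes { }, right has 1 {G}.
  Root S: left subtree has 0 nodes { }, right has 3 {H, R, T}.
    Root T: left subtree has 2 nodes {H, R}, right has 0 { }.
      Root R: left subtree has 1 node {H}, right has 0 { }.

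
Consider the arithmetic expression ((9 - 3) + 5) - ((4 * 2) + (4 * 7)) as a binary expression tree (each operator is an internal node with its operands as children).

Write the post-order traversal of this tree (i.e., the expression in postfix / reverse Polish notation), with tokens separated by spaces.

9 3 - 5 + 4 2 * 4 7 * + -

Post-order on an expression tree gives postfix notation: for each operator, emit left operand, right operand, then the operator.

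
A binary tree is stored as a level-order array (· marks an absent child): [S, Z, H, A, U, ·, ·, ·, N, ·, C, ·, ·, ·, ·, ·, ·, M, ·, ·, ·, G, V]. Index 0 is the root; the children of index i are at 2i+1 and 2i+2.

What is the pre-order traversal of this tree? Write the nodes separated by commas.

S, Z, A, N, M, U, C, G, V, H

Pre-order visits the node, then its left subtree, then its right subtree.
Visit S.
At S: go left to Z.
  Visit Z.
  At Z: go left to A.
    Visit A.
    At A: no left child.
    At A: go right to N.
      Visit N.
      At N: go left to M.
        M is a leaf — visit M.
      At N: no right child.
  At Z: go right to U.
    Visit U.
    At U: no left child.
    At U: go right to C.
      Visit C.
      At C: go left to G.
        G is a leaf — visit G.
      At C: go right to V.
        V is a leaf — visit V.
At S: go right to H.
  H is a leaf — visit H.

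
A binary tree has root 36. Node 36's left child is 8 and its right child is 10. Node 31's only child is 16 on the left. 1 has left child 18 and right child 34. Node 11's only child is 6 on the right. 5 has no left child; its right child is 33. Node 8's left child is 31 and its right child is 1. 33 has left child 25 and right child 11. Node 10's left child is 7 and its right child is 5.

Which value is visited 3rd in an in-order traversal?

In-order visits the left subtree, then the node, then the right subtree.
At 36: go left to 8.
  At 8: go left to 31.
    At 31: go left to 16.
      16 is a leaf — visit 16.
    Visit 31.
    At 31: no right child.
  Visit 8.
  At 8: go right to 1.
    At 1: go left to 18.
      18 is a leaf — visit 18.
    Visit 1.
    At 1: go right to 34.
      34 is a leaf — visit 34.
Visit 36.
At 36: go right to 10.
  At 10: go left to 7.
    7 is a leaf — visit 7.
  Visit 10.
  At 10: go right to 5.
    At 5: no left child.
    Visit 5.
    At 5: go right to 33.
      At 33: go left to 25.
        25 is a leaf — visit 25.
      Visit 33.
      At 33: go right to 11.
        At 11: no left child.
        Visit 11.
        At 11: go right to 6.
          6 is a leaf — visit 6.
Full in-order sequence: 16, 31, 8, 18, 1, 34, 36, 7, 10, 5, 25, 33, 11, 6.

8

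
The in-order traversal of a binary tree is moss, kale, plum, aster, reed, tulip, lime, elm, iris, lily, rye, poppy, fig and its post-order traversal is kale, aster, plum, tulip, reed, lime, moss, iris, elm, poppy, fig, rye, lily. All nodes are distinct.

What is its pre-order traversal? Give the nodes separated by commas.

lily, elm, moss, lime, reed, plum, kale, aster, tulip, iris, rye, fig, poppy

The last element of post-order is the root; it splits in-order into left and right subtrees.
Root lily: left subtree has 9 nodes {moss, kale, plum, aster, reed, tulip, lime, elm, iris}, right has 3 {rye, poppy, fig}.
  Root elm: left subtree has 7 nodes {moss, kale, plum, aster, reed, tulip, lime}, right has 1 {iris}.
    Root moss: left subtree has 0 nodes { }, right has 6 {kale, plum, aster, reed, tulip, lime}.
      Root lime: left subtree has 5 nodes {kale, plum, aster, reed, tulip}, right has 0 { }.
        Root reed: left subtree has 3 nodes {kale, plum, aster}, right has 1 {tulip}.
          Root plum: left subtree has 1 node {kale}, right has 1 {aster}.
  Root rye: left subtree has 0 nodes { }, right has 2 {poppy, fig}.
    Root fig: left subtree has 1 node {poppy}, right has 0 { }.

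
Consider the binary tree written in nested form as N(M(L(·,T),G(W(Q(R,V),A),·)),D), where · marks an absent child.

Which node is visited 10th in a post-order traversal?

D

Post-order visits the left subtree, then the right subtree, then the node.
At N: go left to M.
  At M: go left to L.
    At L: no left child.
    At L: go right to T.
      T is a leaf — visit T.
    Visit L.
  At M: go right to G.
    At G: go left to W.
      At W: go left to Q.
        At Q: go left to R.
          R is a leaf — visit R.
        At Q: go right to V.
          V is a leaf — visit V.
        Visit Q.
      At W: go right to A.
        A is a leaf — visit A.
      Visit W.
    At G: no right child.
    Visit G.
  Visit M.
At N: go right to D.
  D is a leaf — visit D.
Visit N.
Full post-order sequence: T, L, R, V, Q, A, W, G, M, D, N.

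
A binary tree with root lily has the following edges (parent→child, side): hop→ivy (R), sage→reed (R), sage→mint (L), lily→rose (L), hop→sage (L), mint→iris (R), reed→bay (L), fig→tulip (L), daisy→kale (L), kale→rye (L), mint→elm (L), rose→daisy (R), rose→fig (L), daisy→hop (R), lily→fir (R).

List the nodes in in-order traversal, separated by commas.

tulip, fig, rose, rye, kale, daisy, elm, mint, iris, sage, bay, reed, hop, ivy, lily, fir

In-order visits the left subtree, then the node, then the right subtree.
At lily: go left to rose.
  At rose: go left to fig.
    At fig: go left to tulip.
      tulip is a leaf — visit tulip.
    Visit fig.
    At fig: no right child.
  Visit rose.
  At rose: go right to daisy.
    At daisy: go left to kale.
      At kale: go left to rye.
        rye is a leaf — visit rye.
      Visit kale.
      At kale: no right child.
    Visit daisy.
    At daisy: go right to hop.
      At hop: go left to sage.
        At sage: go left to mint.
          At mint: go left to elm.
            elm is a leaf — visit elm.
          Visit mint.
          At mint: go right to iris.
            iris is a leaf — visit iris.
        Visit sage.
        At sage: go right to reed.
          At reed: go left to bay.
            bay is a leaf — visit bay.
          Visit reed.
          At reed: no right child.
      Visit hop.
      At hop: go right to ivy.
        ivy is a leaf — visit ivy.
Visit lily.
At lily: go right to fir.
  fir is a leaf — visit fir.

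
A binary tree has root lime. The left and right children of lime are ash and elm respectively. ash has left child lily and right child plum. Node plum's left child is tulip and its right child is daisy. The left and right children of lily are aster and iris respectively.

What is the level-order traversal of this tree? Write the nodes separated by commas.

Level-order visits nodes level by level from the root, left to right within each level.
Level 0: lime
Level 1: ash, elm
Level 2: lily, plum
Level 3: aster, iris, tulip, daisy

lime, ash, elm, lily, plum, aster, iris, tulip, daisy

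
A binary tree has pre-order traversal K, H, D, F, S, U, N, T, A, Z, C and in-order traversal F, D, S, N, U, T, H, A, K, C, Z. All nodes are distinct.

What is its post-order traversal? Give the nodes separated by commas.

The first element of pre-order is the root; it splits in-order into left and right subtrees.
Root K: left subtree has 8 nodes {F, D, S, N, U, T, H, A}, right has 2 {C, Z}.
  Root H: left subtree has 6 nodes {F, D, S, N, U, T}, right has 1 {A}.
    Root D: left subtree has 1 node {F}, right has 4 {S, N, U, T}.
      Root S: left subtree has 0 nodes { }, right has 3 {N, U, T}.
        Root U: left subtree has 1 node {N}, right has 1 {T}.
  Root Z: left subtree has 1 node {C}, right has 0 { }.

F, N, T, U, S, D, A, H, C, Z, K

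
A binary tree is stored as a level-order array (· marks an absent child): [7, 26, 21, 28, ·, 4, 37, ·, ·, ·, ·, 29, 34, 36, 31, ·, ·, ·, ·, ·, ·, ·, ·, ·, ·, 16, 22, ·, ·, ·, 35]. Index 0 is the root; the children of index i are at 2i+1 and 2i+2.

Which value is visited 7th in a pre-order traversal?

34

Pre-order visits the node, then its left subtree, then its right subtree.
Visit 7.
At 7: go left to 26.
  Visit 26.
  At 26: go left to 28.
    28 is a leaf — visit 28.
  At 26: no right child.
At 7: go right to 21.
  Visit 21.
  At 21: go left to 4.
    Visit 4.
    At 4: go left to 29.
      29 is a leaf — visit 29.
    At 4: go right to 34.
      Visit 34.
      At 34: go left to 16.
        16 is a leaf — visit 16.
      At 34: go right to 22.
        22 is a leaf — visit 22.
  At 21: go right to 37.
    Visit 37.
    At 37: go left to 36.
      36 is a leaf — visit 36.
    At 37: go right to 31.
      Visit 31.
      At 31: no left child.
      At 31: go right to 35.
        35 is a leaf — visit 35.
Full pre-order sequence: 7, 26, 28, 21, 4, 29, 34, 16, 22, 37, 36, 31, 35.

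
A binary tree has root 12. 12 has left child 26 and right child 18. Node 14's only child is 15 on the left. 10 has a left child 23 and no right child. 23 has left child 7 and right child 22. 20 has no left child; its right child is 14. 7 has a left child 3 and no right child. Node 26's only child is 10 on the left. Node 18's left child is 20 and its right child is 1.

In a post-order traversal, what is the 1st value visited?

Post-order visits the left subtree, then the right subtree, then the node.
At 12: go left to 26.
  At 26: go left to 10.
    At 10: go left to 23.
      At 23: go left to 7.
        At 7: go left to 3.
          3 is a leaf — visit 3.
        At 7: no right child.
        Visit 7.
      At 23: go right to 22.
        22 is a leaf — visit 22.
      Visit 23.
    At 10: no right child.
    Visit 10.
  At 26: no right child.
  Visit 26.
At 12: go right to 18.
  At 18: go left to 20.
    At 20: no left child.
    At 20: go right to 14.
      At 14: go left to 15.
        15 is a leaf — visit 15.
      At 14: no right child.
      Visit 14.
    Visit 20.
  At 18: go right to 1.
    1 is a leaf — visit 1.
  Visit 18.
Visit 12.
Full post-order sequence: 3, 7, 22, 23, 10, 26, 15, 14, 20, 1, 18, 12.

3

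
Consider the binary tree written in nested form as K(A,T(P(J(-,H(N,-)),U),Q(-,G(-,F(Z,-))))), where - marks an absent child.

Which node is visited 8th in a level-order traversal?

G

Level-order visits nodes level by level from the root, left to right within each level.
Level 0: K
Level 1: A, T
Level 2: P, Q
Level 3: J, U, G
Level 4: H, F
Level 5: N, Z
Full level-order sequence: K, A, T, P, Q, J, U, G, H, F, N, Z.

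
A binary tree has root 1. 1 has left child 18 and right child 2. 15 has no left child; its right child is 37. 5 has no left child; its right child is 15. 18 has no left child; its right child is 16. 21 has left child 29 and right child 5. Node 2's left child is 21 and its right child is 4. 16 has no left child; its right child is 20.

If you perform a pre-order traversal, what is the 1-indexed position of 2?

5

Pre-order visits the node, then its left subtree, then its right subtree.
Visit 1.
At 1: go left to 18.
  Visit 18.
  At 18: no left child.
  At 18: go right to 16.
    Visit 16.
    At 16: no left child.
    At 16: go right to 20.
      20 is a leaf — visit 20.
At 1: go right to 2.
  Visit 2.
  At 2: go left to 21.
    Visit 21.
    At 21: go left to 29.
      29 is a leaf — visit 29.
    At 21: go right to 5.
      Visit 5.
      At 5: no left child.
      At 5: go right to 15.
        Visit 15.
        At 15: no left child.
        At 15: go right to 37.
          37 is a leaf — visit 37.
  At 2: go right to 4.
    4 is a leaf — visit 4.
Full pre-order sequence: 1, 18, 16, 20, 2, 21, 29, 5, 15, 37, 4.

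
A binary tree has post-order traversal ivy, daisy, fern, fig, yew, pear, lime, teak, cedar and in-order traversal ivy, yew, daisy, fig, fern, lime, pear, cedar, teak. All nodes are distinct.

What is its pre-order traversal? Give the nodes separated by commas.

cedar, lime, yew, ivy, fig, daisy, fern, pear, teak

The last element of post-order is the root; it splits in-order into left and right subtrees.
Root cedar: left subtree has 7 nodes {ivy, yew, daisy, fig, fern, lime, pear}, right has 1 {teak}.
  Root lime: left subtree has 5 nodes {ivy, yew, daisy, fig, fern}, right has 1 {pear}.
    Root yew: left subtree has 1 node {ivy}, right has 3 {daisy, fig, fern}.
      Root fig: left subtree has 1 node {daisy}, right has 1 {fern}.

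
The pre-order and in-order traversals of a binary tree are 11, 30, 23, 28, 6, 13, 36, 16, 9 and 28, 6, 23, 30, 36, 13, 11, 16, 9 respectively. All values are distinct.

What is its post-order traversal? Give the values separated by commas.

6, 28, 23, 36, 13, 30, 9, 16, 11

The first element of pre-order is the root; it splits in-order into left and right subtrees.
Root 11: left subtree has 6 nodes {28, 6, 23, 30, 36, 13}, right has 2 {16, 9}.
  Root 30: left subtree has 3 nodes {28, 6, 23}, right has 2 {36, 13}.
    Root 23: left subtree has 2 nodes {28, 6}, right has 0 { }.
      Root 28: left subtree has 0 nodes { }, right has 1 {6}.
    Root 13: left subtree has 1 node {36}, right has 0 { }.
  Root 16: left subtree has 0 nodes { }, right has 1 {9}.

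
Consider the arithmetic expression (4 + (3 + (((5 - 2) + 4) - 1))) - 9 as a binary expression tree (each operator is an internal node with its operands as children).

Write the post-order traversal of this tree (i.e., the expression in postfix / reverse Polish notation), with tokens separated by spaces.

Post-order on an expression tree gives postfix notation: for each operator, emit left operand, right operand, then the operator.

4 3 5 2 - 4 + 1 - + + 9 -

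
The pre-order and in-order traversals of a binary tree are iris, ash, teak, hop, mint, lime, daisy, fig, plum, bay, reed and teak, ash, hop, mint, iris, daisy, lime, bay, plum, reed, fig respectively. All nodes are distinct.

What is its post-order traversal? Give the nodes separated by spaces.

teak mint hop ash daisy bay reed plum fig lime iris

The first element of pre-order is the root; it splits in-order into left and right subtrees.
Root iris: left subtree has 4 nodes {teak, ash, hop, mint}, right has 6 {daisy, lime, bay, plum, reed, fig}.
  Root ash: left subtree has 1 node {teak}, right has 2 {hop, mint}.
    Root hop: left subtree has 0 nodes { }, right has 1 {mint}.
  Root lime: left subtree has 1 node {daisy}, right has 4 {bay, plum, reed, fig}.
    Root fig: left subtree has 3 nodes {bay, plum, reed}, right has 0 { }.
      Root plum: left subtree has 1 node {bay}, right has 1 {reed}.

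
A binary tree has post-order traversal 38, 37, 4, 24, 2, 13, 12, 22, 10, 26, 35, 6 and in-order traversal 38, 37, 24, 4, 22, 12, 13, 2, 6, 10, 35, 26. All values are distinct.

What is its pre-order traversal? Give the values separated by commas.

6, 22, 24, 37, 38, 4, 12, 13, 2, 35, 10, 26

The last element of post-order is the root; it splits in-order into left and right subtrees.
Root 6: left subtree has 8 nodes {38, 37, 24, 4, 22, 12, 13, 2}, right has 3 {10, 35, 26}.
  Root 22: left subtree has 4 nodes {38, 37, 24, 4}, right has 3 {12, 13, 2}.
    Root 24: left subtree has 2 nodes {38, 37}, right has 1 {4}.
      Root 37: left subtree has 1 node {38}, right has 0 { }.
    Root 12: left subtree has 0 nodes { }, right has 2 {13, 2}.
      Root 13: left subtree has 0 nodes { }, right has 1 {2}.
  Root 35: left subtree has 1 node {10}, right has 1 {26}.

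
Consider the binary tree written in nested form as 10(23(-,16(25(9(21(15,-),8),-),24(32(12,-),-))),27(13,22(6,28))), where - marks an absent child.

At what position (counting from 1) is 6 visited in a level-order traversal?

9

Level-order visits nodes level by level from the root, left to right within each level.
Level 0: 10
Level 1: 23, 27
Level 2: 16, 13, 22
Level 3: 25, 24, 6, 28
Level 4: 9, 32
Level 5: 21, 8, 12
Level 6: 15
Full level-order sequence: 10, 23, 27, 16, 13, 22, 25, 24, 6, 28, 9, 32, 21, 8, 12, 15.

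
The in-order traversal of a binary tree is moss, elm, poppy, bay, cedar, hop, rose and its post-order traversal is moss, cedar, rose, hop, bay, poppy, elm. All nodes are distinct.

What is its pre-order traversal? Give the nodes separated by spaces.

The last element of post-order is the root; it splits in-order into left and right subtrees.
Root elm: left subtree has 1 node {moss}, right has 5 {poppy, bay, cedar, hop, rose}.
  Root poppy: left subtree has 0 nodes { }, right has 4 {bay, cedar, hop, rose}.
    Root bay: left subtree has 0 nodes { }, right has 3 {cedar, hop, rose}.
      Root hop: left subtree has 1 node {cedar}, right has 1 {rose}.

elm moss poppy bay hop cedar rose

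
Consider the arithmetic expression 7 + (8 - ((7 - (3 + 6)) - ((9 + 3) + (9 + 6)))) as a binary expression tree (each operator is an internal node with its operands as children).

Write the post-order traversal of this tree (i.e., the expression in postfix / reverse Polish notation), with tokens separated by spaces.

7 8 7 3 6 + - 9 3 + 9 6 + + - - +

Post-order on an expression tree gives postfix notation: for each operator, emit left operand, right operand, then the operator.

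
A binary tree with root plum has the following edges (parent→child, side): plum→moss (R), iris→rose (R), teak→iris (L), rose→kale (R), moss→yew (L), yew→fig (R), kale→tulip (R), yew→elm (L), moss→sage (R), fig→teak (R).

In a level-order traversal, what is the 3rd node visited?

yew

Level-order visits nodes level by level from the root, left to right within each level.
Level 0: plum
Level 1: moss
Level 2: yew, sage
Level 3: elm, fig
Level 4: teak
Level 5: iris
Level 6: rose
Level 7: kale
Level 8: tulip
Full level-order sequence: plum, moss, yew, sage, elm, fig, teak, iris, rose, kale, tulip.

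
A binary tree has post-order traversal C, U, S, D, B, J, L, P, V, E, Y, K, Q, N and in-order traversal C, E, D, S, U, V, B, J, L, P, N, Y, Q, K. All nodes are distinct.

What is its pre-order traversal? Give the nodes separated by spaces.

N E C V D S U P L J B Q Y K

The last element of post-order is the root; it splits in-order into left and right subtrees.
Root N: left subtree has 10 nodes {C, E, D, S, U, V, B, J, L, P}, right has 3 {Y, Q, K}.
  Root E: left subtree has 1 node {C}, right has 8 {D, S, U, V, B, J, L, P}.
    Root V: left subtree has 3 nodes {D, S, U}, right has 4 {B, J, L, P}.
      Root D: left subtree has 0 nodes { }, right has 2 {S, U}.
        Root S: left subtree has 0 nodes { }, right has 1 {U}.
      Root P: left subtree has 3 nodes {B, J, L}, right has 0 { }.
        Root L: left subtree has 2 nodes {B, J}, right has 0 { }.
          Root J: left subtree has 1 node {B}, right has 0 { }.
  Root Q: left subtree has 1 node {Y}, right has 1 {K}.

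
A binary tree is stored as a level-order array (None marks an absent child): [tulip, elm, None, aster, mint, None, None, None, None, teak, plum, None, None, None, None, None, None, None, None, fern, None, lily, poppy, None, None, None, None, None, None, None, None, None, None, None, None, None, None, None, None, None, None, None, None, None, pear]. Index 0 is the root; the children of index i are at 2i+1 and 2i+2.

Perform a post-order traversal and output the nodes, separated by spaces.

Post-order visits the left subtree, then the right subtree, then the node.
At tulip: go left to elm.
  At elm: go left to aster.
    aster is a leaf — visit aster.
  At elm: go right to mint.
    At mint: go left to teak.
      At teak: go left to fern.
        fern is a leaf — visit fern.
      At teak: no right child.
      Visit teak.
    At mint: go right to plum.
      At plum: go left to lily.
        At lily: no left child.
        At lily: go right to pear.
          pear is a leaf — visit pear.
        Visit lily.
      At plum: go right to poppy.
        poppy is a leaf — visit poppy.
      Visit plum.
    Visit mint.
  Visit elm.
At tulip: no right child.
Visit tulip.

aster fern teak pear lily poppy plum mint elm tulip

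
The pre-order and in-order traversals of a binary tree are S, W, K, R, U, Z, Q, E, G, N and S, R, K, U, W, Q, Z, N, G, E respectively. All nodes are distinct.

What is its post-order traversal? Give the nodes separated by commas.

The first element of pre-order is the root; it splits in-order into left and right subtrees.
Root S: left subtree has 0 nodes { }, right has 9 {R, K, U, W, Q, Z, N, G, E}.
  Root W: left subtree has 3 nodes {R, K, U}, right has 5 {Q, Z, N, G, E}.
    Root K: left subtree has 1 node {R}, right has 1 {U}.
    Root Z: left subtree has 1 node {Q}, right has 3 {N, G, E}.
      Root E: left subtree has 2 nodes {N, G}, right has 0 { }.
        Root G: left subtree has 1 node {N}, right has 0 { }.

R, U, K, Q, N, G, E, Z, W, S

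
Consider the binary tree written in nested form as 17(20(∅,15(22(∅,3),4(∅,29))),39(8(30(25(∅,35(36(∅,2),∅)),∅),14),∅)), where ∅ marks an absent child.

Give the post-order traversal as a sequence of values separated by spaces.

3 22 29 4 15 20 2 36 35 25 30 14 8 39 17

Post-order visits the left subtree, then the right subtree, then the node.
At 17: go left to 20.
  At 20: no left child.
  At 20: go right to 15.
    At 15: go left to 22.
      At 22: no left child.
      At 22: go right to 3.
        3 is a leaf — visit 3.
      Visit 22.
    At 15: go right to 4.
      At 4: no left child.
      At 4: go right to 29.
        29 is a leaf — visit 29.
      Visit 4.
    Visit 15.
  Visit 20.
At 17: go right to 39.
  At 39: go left to 8.
    At 8: go left to 30.
      At 30: go left to 25.
        At 25: no left child.
        At 25: go right to 35.
          At 35: go left to 36.
            At 36: no left child.
            At 36: go right to 2.
              2 is a leaf — visit 2.
            Visit 36.
          At 35: no right child.
          Visit 35.
        Visit 25.
      At 30: no right child.
      Visit 30.
    At 8: go right to 14.
      14 is a leaf — visit 14.
    Visit 8.
  At 39: no right child.
  Visit 39.
Visit 17.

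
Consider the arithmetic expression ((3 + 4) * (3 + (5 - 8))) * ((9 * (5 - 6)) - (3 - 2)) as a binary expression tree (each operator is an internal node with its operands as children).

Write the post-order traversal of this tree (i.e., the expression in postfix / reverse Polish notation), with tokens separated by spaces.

Post-order on an expression tree gives postfix notation: for each operator, emit left operand, right operand, then the operator.

3 4 + 3 5 8 - + * 9 5 6 - * 3 2 - - *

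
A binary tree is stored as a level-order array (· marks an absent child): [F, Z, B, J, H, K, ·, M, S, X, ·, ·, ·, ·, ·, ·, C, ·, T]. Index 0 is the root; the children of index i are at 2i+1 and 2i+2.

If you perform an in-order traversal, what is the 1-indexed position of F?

9

In-order visits the left subtree, then the node, then the right subtree.
At F: go left to Z.
  At Z: go left to J.
    At J: go left to M.
      At M: no left child.
      Visit M.
      At M: go right to C.
        C is a leaf — visit C.
    Visit J.
    At J: go right to S.
      At S: no left child.
      Visit S.
      At S: go right to T.
        T is a leaf — visit T.
  Visit Z.
  At Z: go right to H.
    At H: go left to X.
      X is a leaf — visit X.
    Visit H.
    At H: no right child.
Visit F.
At F: go right to B.
  At B: go left to K.
    K is a leaf — visit K.
  Visit B.
  At B: no right child.
Full in-order sequence: M, C, J, S, T, Z, X, H, F, K, B.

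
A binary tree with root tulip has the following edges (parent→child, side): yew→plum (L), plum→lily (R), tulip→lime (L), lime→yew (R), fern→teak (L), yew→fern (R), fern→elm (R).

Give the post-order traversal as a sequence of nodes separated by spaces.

lily plum teak elm fern yew lime tulip

Post-order visits the left subtree, then the right subtree, then the node.
At tulip: go left to lime.
  At lime: no left child.
  At lime: go right to yew.
    At yew: go left to plum.
      At plum: no left child.
      At plum: go right to lily.
        lily is a leaf — visit lily.
      Visit plum.
    At yew: go right to fern.
      At fern: go left to teak.
        teak is a leaf — visit teak.
      At fern: go right to elm.
        elm is a leaf — visit elm.
      Visit fern.
    Visit yew.
  Visit lime.
At tulip: no right child.
Visit tulip.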